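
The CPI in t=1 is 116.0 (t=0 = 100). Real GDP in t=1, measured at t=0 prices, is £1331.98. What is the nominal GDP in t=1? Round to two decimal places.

1545.10

Nominal = Real × (Index/100) = 1331.98 × (116.0/100)
        = 1331.98 × 1.160 = 1545.0968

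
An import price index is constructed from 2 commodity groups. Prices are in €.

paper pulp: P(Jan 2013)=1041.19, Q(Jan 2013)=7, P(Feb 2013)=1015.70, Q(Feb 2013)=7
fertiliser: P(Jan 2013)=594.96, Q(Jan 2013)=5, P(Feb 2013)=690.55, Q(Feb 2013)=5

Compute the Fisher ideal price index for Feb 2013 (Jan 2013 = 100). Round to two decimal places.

Laspeyres component (base-period weights):
ΣP(Feb 2013)Q(Jan 2013) = 1015.70×7 + 690.55×5 = 7109.9 + 3452.75 = 10562.65
ΣP(Jan 2013)Q(Jan 2013) = 1041.19×7 + 594.96×5 = 7288.33 + 2974.8 = 10263.13
L = 10562.65 / 10263.13 × 100 = 102.9184
Paasche component (current-period weights):
ΣP(Feb 2013)Q(Feb 2013) = 1015.70×7 + 690.55×5 = 7109.9 + 3452.75 = 10562.65
ΣP(Jan 2013)Q(Feb 2013) = 1041.19×7 + 594.96×5 = 7288.33 + 2974.8 = 10263.13
P = 10562.65 / 10263.13 × 100 = 102.9184
Fisher = √(L × P) = √(102.9184 × 102.9184) = 102.9184

102.92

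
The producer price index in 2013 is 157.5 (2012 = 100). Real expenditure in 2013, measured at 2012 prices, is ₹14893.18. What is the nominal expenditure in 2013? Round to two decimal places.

Nominal = Real × (Index/100) = 14893.18 × (157.5/100)
        = 14893.18 × 1.575 = 23456.7585

23456.76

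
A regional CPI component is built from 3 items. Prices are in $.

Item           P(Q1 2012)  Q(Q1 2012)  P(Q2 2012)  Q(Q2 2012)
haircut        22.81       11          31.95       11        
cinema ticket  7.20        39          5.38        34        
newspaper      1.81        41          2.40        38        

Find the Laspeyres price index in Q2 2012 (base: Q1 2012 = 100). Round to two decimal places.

Laspeyres price index uses base-period quantities as weights.
ΣP(Q2 2012)·Q(Q1 2012) = 31.95×11 + 5.38×39 + 2.40×41 = 351.45 + 209.82 + 98.4 = 659.67
ΣP(Q1 2012)·Q(Q1 2012) = 22.81×11 + 7.20×39 + 1.81×41 = 250.91 + 280.8 + 74.21 = 605.92
Index = 659.67 / 605.92 × 100 = 108.8708

108.87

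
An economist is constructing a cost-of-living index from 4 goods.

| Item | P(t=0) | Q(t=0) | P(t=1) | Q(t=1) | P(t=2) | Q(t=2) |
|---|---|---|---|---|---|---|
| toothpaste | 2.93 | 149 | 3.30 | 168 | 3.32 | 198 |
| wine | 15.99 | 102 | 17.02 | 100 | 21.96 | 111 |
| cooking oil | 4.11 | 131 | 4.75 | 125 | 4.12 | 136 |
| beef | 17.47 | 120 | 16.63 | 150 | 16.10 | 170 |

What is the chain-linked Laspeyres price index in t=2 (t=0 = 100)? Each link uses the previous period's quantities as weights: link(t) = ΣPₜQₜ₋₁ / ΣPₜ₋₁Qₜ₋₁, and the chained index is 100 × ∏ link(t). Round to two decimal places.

109.58

Link t=0→t=1:
ΣP(t=1)Q(t=0) = 3.30×149 + 17.02×102 + 4.75×131 + 16.63×120 = 491.7 + 1736.04 + 622.25 + 1995.6 = 4845.59
ΣP(t=0)Q(t=0) = 2.93×149 + 15.99×102 + 4.11×131 + 17.47×120 = 436.57 + 1630.98 + 538.41 + 2096.4 = 4702.36
link = 4845.59/4702.36 = 1.030459
Link t=1→t=2:
ΣP(t=2)Q(t=1) = 3.32×168 + 21.96×100 + 4.12×125 + 16.10×150 = 557.76 + 2196 + 515 + 2415 = 5683.76
ΣP(t=1)Q(t=1) = 3.30×168 + 17.02×100 + 4.75×125 + 16.63×150 = 554.4 + 1702 + 593.75 + 2494.5 = 5344.65
link = 5683.76/5344.65 = 1.063448
Chained index = 100 × 1.030459 × 1.063448 = 109.5840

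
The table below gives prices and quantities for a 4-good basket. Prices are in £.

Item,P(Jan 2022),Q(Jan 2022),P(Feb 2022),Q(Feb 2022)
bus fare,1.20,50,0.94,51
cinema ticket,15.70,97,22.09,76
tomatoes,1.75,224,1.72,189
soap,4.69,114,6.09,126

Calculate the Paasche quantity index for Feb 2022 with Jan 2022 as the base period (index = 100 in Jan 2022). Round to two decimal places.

Paasche quantity index uses current-period prices as weights.
ΣP(Feb 2022)·Q(Feb 2022) = 0.94×51 + 22.09×76 + 1.72×189 + 6.09×126 = 47.94 + 1678.84 + 325.08 + 767.34 = 2819.2
ΣP(Feb 2022)·Q(Jan 2022) = 0.94×50 + 22.09×97 + 1.72×224 + 6.09×114 = 47 + 2142.73 + 385.28 + 694.26 = 3269.27
Index = 2819.2 / 3269.27 × 100 = 86.2333

86.23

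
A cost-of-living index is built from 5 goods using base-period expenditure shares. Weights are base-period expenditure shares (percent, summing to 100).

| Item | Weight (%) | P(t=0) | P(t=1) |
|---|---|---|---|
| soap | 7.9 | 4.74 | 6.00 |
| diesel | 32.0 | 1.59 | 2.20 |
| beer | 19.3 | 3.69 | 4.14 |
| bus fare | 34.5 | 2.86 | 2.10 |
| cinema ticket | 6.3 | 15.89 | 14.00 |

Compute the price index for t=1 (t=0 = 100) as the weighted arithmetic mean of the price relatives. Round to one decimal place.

soap: 7.9 × (6.00/4.74) = 7.9 × 1.265823 = 10.0000
diesel: 32.0 × (2.20/1.59) = 32.0 × 1.383648 = 44.2767
beer: 19.3 × (4.14/3.69) = 19.3 × 1.121951 = 21.6537
bus fare: 34.5 × (2.10/2.86) = 34.5 × 0.734266 = 25.3322
cinema ticket: 6.3 × (14.00/15.89) = 6.3 × 0.881057 = 5.5507
Index = Σ wᵢ·(p₁ᵢ/p₀ᵢ) = 10.0000 + 44.2767 + 21.6537 + 25.3322 + 5.5507 = 106.8132

106.8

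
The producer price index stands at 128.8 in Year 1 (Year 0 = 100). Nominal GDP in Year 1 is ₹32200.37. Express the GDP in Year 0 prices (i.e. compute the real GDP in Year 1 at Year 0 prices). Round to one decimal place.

25000.3

Real = Nominal ÷ (Index/100) = 32200.37 ÷ (128.8/100)
     = 32200.37 ÷ 1.288 = 25000.2873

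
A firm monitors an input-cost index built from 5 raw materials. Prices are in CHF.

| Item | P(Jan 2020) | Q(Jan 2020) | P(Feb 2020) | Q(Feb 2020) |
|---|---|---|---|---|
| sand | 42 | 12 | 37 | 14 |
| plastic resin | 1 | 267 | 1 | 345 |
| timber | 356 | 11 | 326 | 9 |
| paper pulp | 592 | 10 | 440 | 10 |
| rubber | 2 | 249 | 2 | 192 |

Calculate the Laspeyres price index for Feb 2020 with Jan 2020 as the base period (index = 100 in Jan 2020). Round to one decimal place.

82.8

Laspeyres price index uses base-period quantities as weights.
ΣP(Feb 2020)·Q(Jan 2020) = 37×12 + 1×267 + 326×11 + 440×10 + 2×249 = 444 + 267 + 3586 + 4400 + 498 = 9195
ΣP(Jan 2020)·Q(Jan 2020) = 42×12 + 1×267 + 356×11 + 592×10 + 2×249 = 504 + 267 + 3916 + 5920 + 498 = 11105
Index = 9195 / 11105 × 100 = 82.8005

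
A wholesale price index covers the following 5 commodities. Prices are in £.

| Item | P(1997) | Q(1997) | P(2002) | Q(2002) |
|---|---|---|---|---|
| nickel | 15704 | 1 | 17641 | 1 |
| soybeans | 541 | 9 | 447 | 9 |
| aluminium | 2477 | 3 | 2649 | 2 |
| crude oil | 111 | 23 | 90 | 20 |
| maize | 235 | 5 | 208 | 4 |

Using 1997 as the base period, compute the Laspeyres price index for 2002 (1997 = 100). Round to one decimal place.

103.1

Laspeyres price index uses base-period quantities as weights.
ΣP(2002)·Q(1997) = 17641×1 + 447×9 + 2649×3 + 90×23 + 208×5 = 17641 + 4023 + 7947 + 2070 + 1040 = 32721
ΣP(1997)·Q(1997) = 15704×1 + 541×9 + 2477×3 + 111×23 + 235×5 = 15704 + 4869 + 7431 + 2553 + 1175 = 31732
Index = 32721 / 31732 × 100 = 103.1167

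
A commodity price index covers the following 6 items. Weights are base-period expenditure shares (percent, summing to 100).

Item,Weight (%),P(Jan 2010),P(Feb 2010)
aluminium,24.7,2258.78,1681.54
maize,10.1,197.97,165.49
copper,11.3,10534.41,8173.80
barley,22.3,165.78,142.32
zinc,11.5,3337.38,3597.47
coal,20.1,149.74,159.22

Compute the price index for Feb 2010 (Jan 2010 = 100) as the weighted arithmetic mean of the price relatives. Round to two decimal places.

aluminium: 24.7 × (1681.54/2258.78) = 24.7 × 0.744446 = 18.3878
maize: 10.1 × (165.49/197.97) = 10.1 × 0.835935 = 8.4429
copper: 11.3 × (8173.80/10534.41) = 11.3 × 0.775914 = 8.7678
barley: 22.3 × (142.32/165.78) = 22.3 × 0.858487 = 19.1443
zinc: 11.5 × (3597.47/3337.38) = 11.5 × 1.077932 = 12.3962
coal: 20.1 × (159.22/149.74) = 20.1 × 1.063310 = 21.3725
Index = Σ wᵢ·(p₁ᵢ/p₀ᵢ) = 18.3878 + 8.4429 + 8.7678 + 19.1443 + 12.3962 + 21.3725 = 88.5116

88.51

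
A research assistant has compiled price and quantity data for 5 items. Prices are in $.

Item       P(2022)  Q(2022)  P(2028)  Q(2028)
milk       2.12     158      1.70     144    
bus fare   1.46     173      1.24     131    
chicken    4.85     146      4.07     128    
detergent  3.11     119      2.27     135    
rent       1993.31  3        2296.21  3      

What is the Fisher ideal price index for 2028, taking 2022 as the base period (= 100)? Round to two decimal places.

107.89

Laspeyres component (base-period weights):
ΣP(2028)Q(2022) = 1.70×158 + 1.24×173 + 4.07×146 + 2.27×119 + 2296.21×3 = 268.6 + 214.52 + 594.22 + 270.13 + 6888.63 = 8236.1
ΣP(2022)Q(2022) = 2.12×158 + 1.46×173 + 4.85×146 + 3.11×119 + 1993.31×3 = 334.96 + 252.58 + 708.1 + 370.09 + 5979.93 = 7645.66
L = 8236.1 / 7645.66 × 100 = 107.7226
Paasche component (current-period weights):
ΣP(2028)Q(2028) = 1.70×144 + 1.24×131 + 4.07×128 + 2.27×135 + 2296.21×3 = 244.8 + 162.44 + 520.96 + 306.45 + 6888.63 = 8123.28
ΣP(2022)Q(2028) = 2.12×144 + 1.46×131 + 4.85×128 + 3.11×135 + 1993.31×3 = 305.28 + 191.26 + 620.8 + 419.85 + 5979.93 = 7517.12
P = 8123.28 / 7517.12 × 100 = 108.0637
Fisher = √(L × P) = √(107.7226 × 108.0637) = 107.8930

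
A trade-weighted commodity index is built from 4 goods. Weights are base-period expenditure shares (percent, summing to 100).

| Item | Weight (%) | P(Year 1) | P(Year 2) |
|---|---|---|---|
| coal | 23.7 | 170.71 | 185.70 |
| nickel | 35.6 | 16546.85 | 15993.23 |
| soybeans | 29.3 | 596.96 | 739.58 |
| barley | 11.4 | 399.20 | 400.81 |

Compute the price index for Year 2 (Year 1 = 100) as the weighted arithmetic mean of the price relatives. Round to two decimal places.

coal: 23.7 × (185.70/170.71) = 23.7 × 1.087810 = 25.7811
nickel: 35.6 × (15993.23/16546.85) = 35.6 × 0.966542 = 34.4089
soybeans: 29.3 × (739.58/596.96) = 29.3 × 1.238910 = 36.3001
barley: 11.4 × (400.81/399.20) = 11.4 × 1.004033 = 11.4460
Index = Σ wᵢ·(p₁ᵢ/p₀ᵢ) = 25.7811 + 34.4089 + 36.3001 + 11.4460 = 107.9360

107.94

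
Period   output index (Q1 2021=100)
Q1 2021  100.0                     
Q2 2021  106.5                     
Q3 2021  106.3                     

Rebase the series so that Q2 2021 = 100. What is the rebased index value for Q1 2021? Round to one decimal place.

Rebased(Q1 2021) = 100.0 / 106.5 × 100 = 93.8967

93.9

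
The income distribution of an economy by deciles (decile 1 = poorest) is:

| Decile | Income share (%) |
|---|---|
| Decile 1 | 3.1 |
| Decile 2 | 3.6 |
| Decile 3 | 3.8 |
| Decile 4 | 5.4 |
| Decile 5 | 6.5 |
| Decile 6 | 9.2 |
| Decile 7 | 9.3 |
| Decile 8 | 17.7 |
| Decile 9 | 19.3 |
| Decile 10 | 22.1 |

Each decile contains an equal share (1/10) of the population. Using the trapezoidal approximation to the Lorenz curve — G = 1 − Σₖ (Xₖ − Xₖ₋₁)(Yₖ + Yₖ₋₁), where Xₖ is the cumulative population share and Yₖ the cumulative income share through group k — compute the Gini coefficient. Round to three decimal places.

0.365

Cumulative income shares Yₖ: 0.0310, 0.0670, 0.1050, 0.1590, 0.2240, 0.3160, 0.4090, 0.5860, 0.7790, 1.0000
Σ (Xₖ−Xₖ₋₁)(Yₖ+Yₖ₋₁) = (1/10)(0.0310+0.0000) + (1/10)(0.0670+0.0310) + (1/10)(0.1050+0.0670) + (1/10)(0.1590+0.1050) + (1/10)(0.2240+0.1590) + (1/10)(0.3160+0.2240) + (1/10)(0.4090+0.3160) + (1/10)(0.5860+0.4090) + (1/10)(0.7790+0.5860) + (1/10)(1.0000+0.7790)
  = 0.0031 + 0.0098 + 0.0172 + 0.0264 + 0.0383 + 0.0540 + 0.0725 + 0.0995 + 0.1365 + 0.1779 = 0.6352
G = 1 − 0.6352 = 0.3648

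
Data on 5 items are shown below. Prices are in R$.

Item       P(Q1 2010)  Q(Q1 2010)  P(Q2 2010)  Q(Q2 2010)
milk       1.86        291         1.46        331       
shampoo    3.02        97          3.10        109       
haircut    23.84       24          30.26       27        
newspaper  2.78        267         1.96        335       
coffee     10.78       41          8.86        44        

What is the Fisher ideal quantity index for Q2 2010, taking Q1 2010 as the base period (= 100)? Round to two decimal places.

115.19

Laspeyres component (base-period weights):
ΣP(Q1 2010)Q(Q2 2010) = 1.86×331 + 3.02×109 + 23.84×27 + 2.78×335 + 10.78×44 = 615.66 + 329.18 + 643.68 + 931.3 + 474.32 = 2994.14
ΣP(Q1 2010)Q(Q1 2010) = 1.86×291 + 3.02×97 + 23.84×24 + 2.78×267 + 10.78×41 = 541.26 + 292.94 + 572.16 + 742.26 + 441.98 = 2590.6
L = 2994.14 / 2590.6 × 100 = 115.5771
Paasche component (current-period weights):
ΣP(Q2 2010)Q(Q2 2010) = 1.46×331 + 3.10×109 + 30.26×27 + 1.96×335 + 8.86×44 = 483.26 + 337.9 + 817.02 + 656.6 + 389.84 = 2684.62
ΣP(Q2 2010)Q(Q1 2010) = 1.46×291 + 3.10×97 + 30.26×24 + 1.96×267 + 8.86×41 = 424.86 + 300.7 + 726.24 + 523.32 + 363.26 = 2338.38
P = 2684.62 / 2338.38 × 100 = 114.8068
Fisher = √(L × P) = √(115.5771 × 114.8068) = 115.1913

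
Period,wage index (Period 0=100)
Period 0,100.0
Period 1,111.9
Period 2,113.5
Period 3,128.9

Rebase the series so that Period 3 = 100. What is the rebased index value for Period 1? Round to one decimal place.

86.8

Rebased(Period 1) = 111.9 / 128.9 × 100 = 86.8115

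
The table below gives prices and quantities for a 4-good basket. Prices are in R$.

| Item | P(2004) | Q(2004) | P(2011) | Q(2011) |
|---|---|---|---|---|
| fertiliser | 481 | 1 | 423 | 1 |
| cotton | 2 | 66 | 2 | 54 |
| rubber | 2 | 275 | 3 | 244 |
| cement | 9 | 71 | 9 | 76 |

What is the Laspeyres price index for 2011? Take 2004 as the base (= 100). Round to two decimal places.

112.04

Laspeyres price index uses base-period quantities as weights.
ΣP(2011)·Q(2004) = 423×1 + 2×66 + 3×275 + 9×71 = 423 + 132 + 825 + 639 = 2019
ΣP(2004)·Q(2004) = 481×1 + 2×66 + 2×275 + 9×71 = 481 + 132 + 550 + 639 = 1802
Index = 2019 / 1802 × 100 = 112.0422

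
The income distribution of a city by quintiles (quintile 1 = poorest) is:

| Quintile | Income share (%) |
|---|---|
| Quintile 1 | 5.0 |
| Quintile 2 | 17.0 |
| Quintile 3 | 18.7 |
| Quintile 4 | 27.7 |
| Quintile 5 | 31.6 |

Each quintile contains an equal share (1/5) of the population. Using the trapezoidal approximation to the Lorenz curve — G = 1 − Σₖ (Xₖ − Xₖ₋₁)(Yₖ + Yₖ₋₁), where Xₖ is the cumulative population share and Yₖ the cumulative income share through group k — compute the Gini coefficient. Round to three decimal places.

Cumulative income shares Yₖ: 0.0500, 0.2200, 0.4070, 0.6840, 1.0000
Σ (Xₖ−Xₖ₋₁)(Yₖ+Yₖ₋₁) = (1/5)(0.0500+0.0000) + (1/5)(0.2200+0.0500) + (1/5)(0.4070+0.2200) + (1/5)(0.6840+0.4070) + (1/5)(1.0000+0.6840)
  = 0.0100 + 0.0540 + 0.1254 + 0.2182 + 0.3368 = 0.7444
G = 1 − 0.7444 = 0.2556

0.256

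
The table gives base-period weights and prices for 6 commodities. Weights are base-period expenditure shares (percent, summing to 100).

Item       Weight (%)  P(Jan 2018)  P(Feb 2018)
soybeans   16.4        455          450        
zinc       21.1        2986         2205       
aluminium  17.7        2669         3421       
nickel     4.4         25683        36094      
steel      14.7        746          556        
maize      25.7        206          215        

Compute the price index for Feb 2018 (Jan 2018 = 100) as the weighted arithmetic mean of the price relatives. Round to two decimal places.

soybeans: 16.4 × (450/455) = 16.4 × 0.989011 = 16.2198
zinc: 21.1 × (2205/2986) = 21.1 × 0.738446 = 15.5812
aluminium: 17.7 × (3421/2669) = 17.7 × 1.281753 = 22.6870
nickel: 4.4 × (36094/25683) = 4.4 × 1.405365 = 6.1836
steel: 14.7 × (556/746) = 14.7 × 0.745308 = 10.9560
maize: 25.7 × (215/206) = 25.7 × 1.043689 = 26.8228
Index = Σ wᵢ·(p₁ᵢ/p₀ᵢ) = 16.2198 + 15.5812 + 22.6870 + 6.1836 + 10.9560 + 26.8228 = 98.4505

98.45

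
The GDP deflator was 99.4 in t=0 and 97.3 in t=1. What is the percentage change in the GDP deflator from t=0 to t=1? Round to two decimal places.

-2.11%

Change = (97.3 − 99.4) / 99.4 × 100
       = -2.1 / 99.4 × 100 = -2.1127%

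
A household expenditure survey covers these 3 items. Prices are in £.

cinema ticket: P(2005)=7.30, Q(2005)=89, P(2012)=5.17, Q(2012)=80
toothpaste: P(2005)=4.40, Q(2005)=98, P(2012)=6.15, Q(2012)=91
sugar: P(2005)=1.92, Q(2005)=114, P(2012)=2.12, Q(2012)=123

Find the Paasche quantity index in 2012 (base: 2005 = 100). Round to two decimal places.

94.60

Paasche quantity index uses current-period prices as weights.
ΣP(2012)·Q(2012) = 5.17×80 + 6.15×91 + 2.12×123 = 413.6 + 559.65 + 260.76 = 1234.01
ΣP(2012)·Q(2005) = 5.17×89 + 6.15×98 + 2.12×114 = 460.13 + 602.7 + 241.68 = 1304.51
Index = 1234.01 / 1304.51 × 100 = 94.5957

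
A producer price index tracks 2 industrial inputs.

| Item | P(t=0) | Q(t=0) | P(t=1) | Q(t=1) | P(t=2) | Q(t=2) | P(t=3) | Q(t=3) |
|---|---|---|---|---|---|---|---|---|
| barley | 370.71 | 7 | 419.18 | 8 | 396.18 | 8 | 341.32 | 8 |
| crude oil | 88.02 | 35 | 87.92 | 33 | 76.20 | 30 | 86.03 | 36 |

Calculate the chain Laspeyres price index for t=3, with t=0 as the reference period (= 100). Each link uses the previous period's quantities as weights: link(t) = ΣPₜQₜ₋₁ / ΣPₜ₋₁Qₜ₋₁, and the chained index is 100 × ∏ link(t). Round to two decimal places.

93.71

Link t=0→t=1:
ΣP(t=1)Q(t=0) = 419.18×7 + 87.92×35 = 2934.26 + 3077.2 = 6011.46
ΣP(t=0)Q(t=0) = 370.71×7 + 88.02×35 = 2594.97 + 3080.7 = 5675.67
link = 6011.46/5675.67 = 1.059163
Link t=1→t=2:
ΣP(t=2)Q(t=1) = 396.18×8 + 76.20×33 = 3169.44 + 2514.6 = 5684.04
ΣP(t=1)Q(t=1) = 419.18×8 + 87.92×33 = 3353.44 + 2901.36 = 6254.8
link = 5684.04/6254.8 = 0.908748
Link t=2→t=3:
ΣP(t=3)Q(t=2) = 341.32×8 + 86.03×30 = 2730.56 + 2580.9 = 5311.46
ΣP(t=2)Q(t=2) = 396.18×8 + 76.20×30 = 3169.44 + 2286 = 5455.44
link = 5311.46/5455.44 = 0.973608
Chained index = 100 × 1.059163 × 0.908748 × 0.973608 = 93.7110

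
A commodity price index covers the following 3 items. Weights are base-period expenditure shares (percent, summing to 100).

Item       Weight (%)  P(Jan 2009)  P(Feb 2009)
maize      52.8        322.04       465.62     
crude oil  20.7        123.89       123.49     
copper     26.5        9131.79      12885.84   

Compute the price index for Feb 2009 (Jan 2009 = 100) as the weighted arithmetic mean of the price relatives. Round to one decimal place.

maize: 52.8 × (465.62/322.04) = 52.8 × 1.445845 = 76.3406
crude oil: 20.7 × (123.49/123.89) = 20.7 × 0.996771 = 20.6332
copper: 26.5 × (12885.84/9131.79) = 26.5 × 1.411097 = 37.3941
Index = Σ wᵢ·(p₁ᵢ/p₀ᵢ) = 76.3406 + 20.6332 + 37.3941 = 134.3679

134.4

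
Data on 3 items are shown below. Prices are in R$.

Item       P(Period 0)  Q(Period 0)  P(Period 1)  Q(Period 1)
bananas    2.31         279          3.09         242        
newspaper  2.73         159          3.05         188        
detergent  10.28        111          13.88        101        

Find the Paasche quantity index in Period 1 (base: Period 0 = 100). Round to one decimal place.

94.3

Paasche quantity index uses current-period prices as weights.
ΣP(Period 1)·Q(Period 1) = 3.09×242 + 3.05×188 + 13.88×101 = 747.78 + 573.4 + 1401.88 = 2723.06
ΣP(Period 1)·Q(Period 0) = 3.09×279 + 3.05×159 + 13.88×111 = 862.11 + 484.95 + 1540.68 = 2887.74
Index = 2723.06 / 2887.74 × 100 = 94.2973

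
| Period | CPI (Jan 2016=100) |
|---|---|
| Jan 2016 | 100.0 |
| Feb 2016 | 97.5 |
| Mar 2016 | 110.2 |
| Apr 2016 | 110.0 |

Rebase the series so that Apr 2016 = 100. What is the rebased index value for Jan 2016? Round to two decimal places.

90.91

Rebased(Jan 2016) = 100.0 / 110.0 × 100 = 90.9091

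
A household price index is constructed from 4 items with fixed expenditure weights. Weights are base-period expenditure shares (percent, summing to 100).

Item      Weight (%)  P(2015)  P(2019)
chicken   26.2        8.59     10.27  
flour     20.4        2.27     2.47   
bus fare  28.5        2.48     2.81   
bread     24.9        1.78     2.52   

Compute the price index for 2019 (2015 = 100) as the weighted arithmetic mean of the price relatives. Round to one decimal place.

chicken: 26.2 × (10.27/8.59) = 26.2 × 1.195576 = 31.3241
flour: 20.4 × (2.47/2.27) = 20.4 × 1.088106 = 22.1974
bus fare: 28.5 × (2.81/2.48) = 28.5 × 1.133065 = 32.2923
bread: 24.9 × (2.52/1.78) = 24.9 × 1.415730 = 35.2517
Index = Σ wᵢ·(p₁ᵢ/p₀ᵢ) = 31.3241 + 22.1974 + 32.2923 + 35.2517 = 121.0655

121.1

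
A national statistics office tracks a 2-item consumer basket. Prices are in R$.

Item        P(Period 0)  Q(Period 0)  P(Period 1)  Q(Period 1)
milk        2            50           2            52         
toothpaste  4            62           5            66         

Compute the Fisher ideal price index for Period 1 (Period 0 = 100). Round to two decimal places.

Laspeyres component (base-period weights):
ΣP(Period 1)Q(Period 0) = 2×50 + 5×62 = 100 + 310 = 410
ΣP(Period 0)Q(Period 0) = 2×50 + 4×62 = 100 + 248 = 348
L = 410 / 348 × 100 = 117.8161
Paasche component (current-period weights):
ΣP(Period 1)Q(Period 1) = 2×52 + 5×66 = 104 + 330 = 434
ΣP(Period 0)Q(Period 1) = 2×52 + 4×66 = 104 + 264 = 368
P = 434 / 368 × 100 = 117.9348
Fisher = √(L × P) = √(117.8161 × 117.9348) = 117.8754

117.88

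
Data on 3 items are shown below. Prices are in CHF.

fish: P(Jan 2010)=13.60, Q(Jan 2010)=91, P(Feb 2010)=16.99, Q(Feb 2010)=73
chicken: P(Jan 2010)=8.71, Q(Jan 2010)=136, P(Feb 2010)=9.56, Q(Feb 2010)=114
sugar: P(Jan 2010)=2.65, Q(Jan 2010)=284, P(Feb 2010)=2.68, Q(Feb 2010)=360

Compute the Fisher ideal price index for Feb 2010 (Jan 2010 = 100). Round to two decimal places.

112.85

Laspeyres component (base-period weights):
ΣP(Feb 2010)Q(Jan 2010) = 16.99×91 + 9.56×136 + 2.68×284 = 1546.09 + 1300.16 + 761.12 = 3607.37
ΣP(Jan 2010)Q(Jan 2010) = 13.60×91 + 8.71×136 + 2.65×284 = 1237.6 + 1184.56 + 752.6 = 3174.76
L = 3607.37 / 3174.76 × 100 = 113.6265
Paasche component (current-period weights):
ΣP(Feb 2010)Q(Feb 2010) = 16.99×73 + 9.56×114 + 2.68×360 = 1240.27 + 1089.84 + 964.8 = 3294.91
ΣP(Jan 2010)Q(Feb 2010) = 13.60×73 + 8.71×114 + 2.65×360 = 992.8 + 992.94 + 954 = 2939.74
P = 3294.91 / 2939.74 × 100 = 112.0817
Fisher = √(L × P) = √(113.6265 × 112.0817) = 112.8515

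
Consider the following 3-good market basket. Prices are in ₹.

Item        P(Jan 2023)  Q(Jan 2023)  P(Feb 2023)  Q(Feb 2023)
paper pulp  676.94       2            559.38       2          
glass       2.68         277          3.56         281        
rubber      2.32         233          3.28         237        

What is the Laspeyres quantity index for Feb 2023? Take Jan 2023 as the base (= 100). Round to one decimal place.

Laspeyres quantity index uses base-period prices as weights.
ΣP(Jan 2023)·Q(Feb 2023) = 676.94×2 + 2.68×281 + 2.32×237 = 1353.88 + 753.08 + 549.84 = 2656.8
ΣP(Jan 2023)·Q(Jan 2023) = 676.94×2 + 2.68×277 + 2.32×233 = 1353.88 + 742.36 + 540.56 = 2636.8
Index = 2656.8 / 2636.8 × 100 = 100.7585

100.8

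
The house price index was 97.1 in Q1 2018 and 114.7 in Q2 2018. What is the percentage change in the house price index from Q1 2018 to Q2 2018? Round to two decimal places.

Change = (114.7 − 97.1) / 97.1 × 100
       = 17.6 / 97.1 × 100 = 18.1256%

18.13%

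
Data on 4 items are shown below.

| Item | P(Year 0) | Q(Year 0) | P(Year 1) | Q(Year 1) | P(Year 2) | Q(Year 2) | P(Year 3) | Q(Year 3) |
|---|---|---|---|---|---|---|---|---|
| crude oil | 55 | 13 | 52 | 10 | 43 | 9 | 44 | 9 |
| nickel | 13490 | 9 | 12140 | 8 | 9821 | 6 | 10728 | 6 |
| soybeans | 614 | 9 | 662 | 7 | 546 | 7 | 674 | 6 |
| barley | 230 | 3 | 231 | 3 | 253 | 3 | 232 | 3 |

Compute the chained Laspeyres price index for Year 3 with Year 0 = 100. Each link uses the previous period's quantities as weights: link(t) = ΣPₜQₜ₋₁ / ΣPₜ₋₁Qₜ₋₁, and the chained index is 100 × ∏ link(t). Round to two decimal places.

Link Year 0→Year 1:
ΣP(Year 1)Q(Year 0) = 52×13 + 12140×9 + 662×9 + 231×3 = 676 + 109260 + 5958 + 693 = 116587
ΣP(Year 0)Q(Year 0) = 55×13 + 13490×9 + 614×9 + 230×3 = 715 + 121410 + 5526 + 690 = 128341
link = 116587/128341 = 0.908416
Link Year 1→Year 2:
ΣP(Year 2)Q(Year 1) = 43×10 + 9821×8 + 546×7 + 253×3 = 430 + 78568 + 3822 + 759 = 83579
ΣP(Year 1)Q(Year 1) = 52×10 + 12140×8 + 662×7 + 231×3 = 520 + 97120 + 4634 + 693 = 102967
link = 83579/102967 = 0.811707
Link Year 2→Year 3:
ΣP(Year 3)Q(Year 2) = 44×9 + 10728×6 + 674×7 + 232×3 = 396 + 64368 + 4718 + 696 = 70178
ΣP(Year 2)Q(Year 2) = 43×9 + 9821×6 + 546×7 + 253×3 = 387 + 58926 + 3822 + 759 = 63894
link = 70178/63894 = 1.098350
Chained index = 100 × 0.908416 × 0.811707 × 1.098350 = 80.9888

80.99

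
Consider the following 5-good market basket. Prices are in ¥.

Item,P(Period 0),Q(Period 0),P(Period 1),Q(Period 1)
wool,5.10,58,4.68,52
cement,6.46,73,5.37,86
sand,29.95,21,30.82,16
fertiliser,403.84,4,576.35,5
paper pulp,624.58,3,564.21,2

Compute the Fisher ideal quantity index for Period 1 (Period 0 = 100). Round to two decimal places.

Laspeyres component (base-period weights):
ΣP(Period 0)Q(Period 1) = 5.10×52 + 6.46×86 + 29.95×16 + 403.84×5 + 624.58×2 = 265.2 + 555.56 + 479.2 + 2019.2 + 1249.16 = 4568.32
ΣP(Period 0)Q(Period 0) = 5.10×58 + 6.46×73 + 29.95×21 + 403.84×4 + 624.58×3 = 295.8 + 471.58 + 628.95 + 1615.36 + 1873.74 = 4885.43
L = 4568.32 / 4885.43 × 100 = 93.5091
Paasche component (current-period weights):
ΣP(Period 1)Q(Period 1) = 4.68×52 + 5.37×86 + 30.82×16 + 576.35×5 + 564.21×2 = 243.36 + 461.82 + 493.12 + 2881.75 + 1128.42 = 5208.47
ΣP(Period 1)Q(Period 0) = 4.68×58 + 5.37×73 + 30.82×21 + 576.35×4 + 564.21×3 = 271.44 + 392.01 + 647.22 + 2305.4 + 1692.63 = 5308.7
P = 5208.47 / 5308.7 × 100 = 98.1120
Fisher = √(L × P) = √(93.5091 × 98.1120) = 95.7829

95.78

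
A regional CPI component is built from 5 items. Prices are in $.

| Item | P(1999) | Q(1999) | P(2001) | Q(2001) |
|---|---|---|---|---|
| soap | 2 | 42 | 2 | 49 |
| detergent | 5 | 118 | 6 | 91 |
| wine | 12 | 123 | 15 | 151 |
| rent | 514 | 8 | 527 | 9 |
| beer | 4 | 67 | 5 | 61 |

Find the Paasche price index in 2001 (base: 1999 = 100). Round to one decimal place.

110.0

Paasche price index uses current-period quantities as weights.
ΣP(2001)·Q(2001) = 2×49 + 6×91 + 15×151 + 527×9 + 5×61 = 98 + 546 + 2265 + 4743 + 305 = 7957
ΣP(1999)·Q(2001) = 2×49 + 5×91 + 12×151 + 514×9 + 4×61 = 98 + 455 + 1812 + 4626 + 244 = 7235
Index = 7957 / 7235 × 100 = 109.9793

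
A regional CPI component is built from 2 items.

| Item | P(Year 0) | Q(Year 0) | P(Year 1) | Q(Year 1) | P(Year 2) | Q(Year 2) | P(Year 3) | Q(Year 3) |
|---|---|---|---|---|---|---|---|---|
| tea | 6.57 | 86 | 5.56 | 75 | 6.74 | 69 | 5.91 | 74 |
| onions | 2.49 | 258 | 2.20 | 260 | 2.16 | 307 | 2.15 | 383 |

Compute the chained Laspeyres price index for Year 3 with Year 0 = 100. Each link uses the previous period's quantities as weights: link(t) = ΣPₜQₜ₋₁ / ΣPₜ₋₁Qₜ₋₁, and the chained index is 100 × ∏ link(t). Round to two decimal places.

88.45

Link Year 0→Year 1:
ΣP(Year 1)Q(Year 0) = 5.56×86 + 2.20×258 = 478.16 + 567.6 = 1045.76
ΣP(Year 0)Q(Year 0) = 6.57×86 + 2.49×258 = 565.02 + 642.42 = 1207.44
link = 1045.76/1207.44 = 0.866097
Link Year 1→Year 2:
ΣP(Year 2)Q(Year 1) = 6.74×75 + 2.16×260 = 505.5 + 561.6 = 1067.1
ΣP(Year 1)Q(Year 1) = 5.56×75 + 2.20×260 = 417 + 572 = 989
link = 1067.1/989 = 1.078969
Link Year 2→Year 3:
ΣP(Year 3)Q(Year 2) = 5.91×69 + 2.15×307 = 407.79 + 660.05 = 1067.84
ΣP(Year 2)Q(Year 2) = 6.74×69 + 2.16×307 = 465.06 + 663.12 = 1128.18
link = 1067.84/1128.18 = 0.946516
Chained index = 100 × 0.866097 × 1.078969 × 0.946516 = 88.4511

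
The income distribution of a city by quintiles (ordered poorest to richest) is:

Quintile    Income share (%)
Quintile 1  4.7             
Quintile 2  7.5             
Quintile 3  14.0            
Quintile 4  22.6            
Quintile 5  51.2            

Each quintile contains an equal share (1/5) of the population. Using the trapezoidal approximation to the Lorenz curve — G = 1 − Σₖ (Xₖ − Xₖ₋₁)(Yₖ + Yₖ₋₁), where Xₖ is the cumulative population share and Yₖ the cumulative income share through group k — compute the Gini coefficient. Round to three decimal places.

Cumulative income shares Yₖ: 0.0470, 0.1220, 0.2620, 0.4880, 1.0000
Σ (Xₖ−Xₖ₋₁)(Yₖ+Yₖ₋₁) = (1/5)(0.0470+0.0000) + (1/5)(0.1220+0.0470) + (1/5)(0.2620+0.1220) + (1/5)(0.4880+0.2620) + (1/5)(1.0000+0.4880)
  = 0.0094 + 0.0338 + 0.0768 + 0.1500 + 0.2976 = 0.5676
G = 1 − 0.5676 = 0.4324

0.432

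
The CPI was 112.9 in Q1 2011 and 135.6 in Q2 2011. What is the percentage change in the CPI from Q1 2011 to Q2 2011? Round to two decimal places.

20.11%

Change = (135.6 − 112.9) / 112.9 × 100
       = 22.7 / 112.9 × 100 = 20.1063%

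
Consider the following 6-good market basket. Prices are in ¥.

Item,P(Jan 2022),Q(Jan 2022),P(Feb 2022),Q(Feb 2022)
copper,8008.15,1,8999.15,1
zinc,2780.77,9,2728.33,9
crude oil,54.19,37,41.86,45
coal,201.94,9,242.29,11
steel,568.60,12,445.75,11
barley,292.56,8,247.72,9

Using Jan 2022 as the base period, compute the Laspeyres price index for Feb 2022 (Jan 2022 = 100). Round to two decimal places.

96.94

Laspeyres price index uses base-period quantities as weights.
ΣP(Feb 2022)·Q(Jan 2022) = 8999.15×1 + 2728.33×9 + 41.86×37 + 242.29×9 + 445.75×12 + 247.72×8 = 8999.15 + 24554.97 + 1548.82 + 2180.61 + 5349 + 1981.76 = 44614.31
ΣP(Jan 2022)·Q(Jan 2022) = 8008.15×1 + 2780.77×9 + 54.19×37 + 201.94×9 + 568.60×12 + 292.56×8 = 8008.15 + 25026.93 + 2005.03 + 1817.46 + 6823.2 + 2340.48 = 46021.25
Index = 44614.31 / 46021.25 × 100 = 96.9428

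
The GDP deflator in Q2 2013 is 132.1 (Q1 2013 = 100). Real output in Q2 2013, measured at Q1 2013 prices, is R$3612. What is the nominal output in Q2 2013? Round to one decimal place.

4771.5

Nominal = Real × (Index/100) = 3612 × (132.1/100)
        = 3612 × 1.321 = 4771.4520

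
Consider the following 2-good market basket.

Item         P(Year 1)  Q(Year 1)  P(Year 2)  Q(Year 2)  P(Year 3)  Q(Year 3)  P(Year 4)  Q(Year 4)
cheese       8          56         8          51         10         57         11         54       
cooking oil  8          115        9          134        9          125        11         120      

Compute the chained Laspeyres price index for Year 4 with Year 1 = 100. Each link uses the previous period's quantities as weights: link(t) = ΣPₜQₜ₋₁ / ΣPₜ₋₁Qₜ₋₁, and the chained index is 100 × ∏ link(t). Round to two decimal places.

136.13

Link Year 1→Year 2:
ΣP(Year 2)Q(Year 1) = 8×56 + 9×115 = 448 + 1035 = 1483
ΣP(Year 1)Q(Year 1) = 8×56 + 8×115 = 448 + 920 = 1368
link = 1483/1368 = 1.084064
Link Year 2→Year 3:
ΣP(Year 3)Q(Year 2) = 10×51 + 9×134 = 510 + 1206 = 1716
ΣP(Year 2)Q(Year 2) = 8×51 + 9×134 = 408 + 1206 = 1614
link = 1716/1614 = 1.063197
Link Year 3→Year 4:
ΣP(Year 4)Q(Year 3) = 11×57 + 11×125 = 627 + 1375 = 2002
ΣP(Year 3)Q(Year 3) = 10×57 + 9×125 = 570 + 1125 = 1695
link = 2002/1695 = 1.181121
Chained index = 100 × 1.084064 × 1.063197 × 1.181121 = 136.1329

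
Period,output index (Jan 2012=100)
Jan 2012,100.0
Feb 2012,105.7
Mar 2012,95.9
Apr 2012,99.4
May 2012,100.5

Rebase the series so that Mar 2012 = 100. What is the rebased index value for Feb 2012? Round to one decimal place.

110.2

Rebased(Feb 2012) = 105.7 / 95.9 × 100 = 110.2190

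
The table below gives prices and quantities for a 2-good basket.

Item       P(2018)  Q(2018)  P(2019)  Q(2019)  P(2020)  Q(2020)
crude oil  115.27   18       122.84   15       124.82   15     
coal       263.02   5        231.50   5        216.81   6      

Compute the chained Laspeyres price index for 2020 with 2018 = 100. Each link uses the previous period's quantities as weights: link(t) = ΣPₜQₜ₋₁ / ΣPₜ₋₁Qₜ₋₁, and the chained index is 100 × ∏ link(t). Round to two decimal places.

97.92

Link 2018→2019:
ΣP(2019)Q(2018) = 122.84×18 + 231.50×5 = 2211.12 + 1157.5 = 3368.62
ΣP(2018)Q(2018) = 115.27×18 + 263.02×5 = 2074.86 + 1315.1 = 3389.96
link = 3368.62/3389.96 = 0.993705
Link 2019→2020:
ΣP(2020)Q(2019) = 124.82×15 + 216.81×5 = 1872.3 + 1084.05 = 2956.35
ΣP(2019)Q(2019) = 122.84×15 + 231.50×5 = 1842.6 + 1157.5 = 3000.1
link = 2956.35/3000.1 = 0.985417
Chained index = 100 × 0.993705 × 0.985417 = 97.9214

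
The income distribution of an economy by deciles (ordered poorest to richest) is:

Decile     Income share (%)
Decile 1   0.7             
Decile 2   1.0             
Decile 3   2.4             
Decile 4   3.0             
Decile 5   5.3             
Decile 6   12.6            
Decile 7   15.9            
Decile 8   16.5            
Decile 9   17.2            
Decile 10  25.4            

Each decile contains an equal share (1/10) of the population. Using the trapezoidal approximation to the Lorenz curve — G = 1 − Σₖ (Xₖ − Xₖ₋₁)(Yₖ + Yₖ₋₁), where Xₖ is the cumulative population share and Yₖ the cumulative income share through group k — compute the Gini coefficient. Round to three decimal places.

0.452

Cumulative income shares Yₖ: 0.0070, 0.0170, 0.0410, 0.0710, 0.1240, 0.2500, 0.4090, 0.5740, 0.7460, 1.0000
Σ (Xₖ−Xₖ₋₁)(Yₖ+Yₖ₋₁) = (1/10)(0.0070+0.0000) + (1/10)(0.0170+0.0070) + (1/10)(0.0410+0.0170) + (1/10)(0.0710+0.0410) + (1/10)(0.1240+0.0710) + (1/10)(0.2500+0.1240) + (1/10)(0.4090+0.2500) + (1/10)(0.5740+0.4090) + (1/10)(0.7460+0.5740) + (1/10)(1.0000+0.7460)
  = 0.0007 + 0.0024 + 0.0058 + 0.0112 + 0.0195 + 0.0374 + 0.0659 + 0.0983 + 0.1320 + 0.1746 = 0.5478
G = 1 − 0.5478 = 0.4522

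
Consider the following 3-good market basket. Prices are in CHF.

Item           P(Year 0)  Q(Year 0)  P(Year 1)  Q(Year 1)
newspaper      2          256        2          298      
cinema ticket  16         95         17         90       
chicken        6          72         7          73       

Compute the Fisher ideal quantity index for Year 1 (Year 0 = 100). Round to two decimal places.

100.32

Laspeyres component (base-period weights):
ΣP(Year 0)Q(Year 1) = 2×298 + 16×90 + 6×73 = 596 + 1440 + 438 = 2474
ΣP(Year 0)Q(Year 0) = 2×256 + 16×95 + 6×72 = 512 + 1520 + 432 = 2464
L = 2474 / 2464 × 100 = 100.4058
Paasche component (current-period weights):
ΣP(Year 1)Q(Year 1) = 2×298 + 17×90 + 7×73 = 596 + 1530 + 511 = 2637
ΣP(Year 1)Q(Year 0) = 2×256 + 17×95 + 7×72 = 512 + 1615 + 504 = 2631
P = 2637 / 2631 × 100 = 100.2281
Fisher = √(L × P) = √(100.4058 × 100.2281) = 100.3169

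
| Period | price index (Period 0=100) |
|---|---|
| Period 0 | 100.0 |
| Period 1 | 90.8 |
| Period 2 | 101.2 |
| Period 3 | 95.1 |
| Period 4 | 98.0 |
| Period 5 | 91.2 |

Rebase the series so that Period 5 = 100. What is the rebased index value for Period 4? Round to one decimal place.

107.5

Rebased(Period 4) = 98.0 / 91.2 × 100 = 107.4561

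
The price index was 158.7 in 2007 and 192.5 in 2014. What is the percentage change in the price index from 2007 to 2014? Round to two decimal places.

21.30%

Change = (192.5 − 158.7) / 158.7 × 100
       = 33.8 / 158.7 × 100 = 21.2980%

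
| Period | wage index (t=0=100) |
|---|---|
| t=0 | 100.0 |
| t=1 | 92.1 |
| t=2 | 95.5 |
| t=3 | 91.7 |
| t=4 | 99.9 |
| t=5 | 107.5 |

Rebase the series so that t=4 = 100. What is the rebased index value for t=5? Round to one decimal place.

107.6

Rebased(t=5) = 107.5 / 99.9 × 100 = 107.6076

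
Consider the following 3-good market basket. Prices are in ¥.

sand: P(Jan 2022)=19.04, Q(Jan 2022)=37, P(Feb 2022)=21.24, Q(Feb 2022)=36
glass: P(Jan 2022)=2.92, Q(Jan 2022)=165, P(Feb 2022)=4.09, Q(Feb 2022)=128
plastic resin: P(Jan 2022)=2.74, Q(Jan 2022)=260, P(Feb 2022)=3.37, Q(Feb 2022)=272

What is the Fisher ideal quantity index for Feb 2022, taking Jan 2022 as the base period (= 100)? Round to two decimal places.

Laspeyres component (base-period weights):
ΣP(Jan 2022)Q(Feb 2022) = 19.04×36 + 2.92×128 + 2.74×272 = 685.44 + 373.76 + 745.28 = 1804.48
ΣP(Jan 2022)Q(Jan 2022) = 19.04×37 + 2.92×165 + 2.74×260 = 704.48 + 481.8 + 712.4 = 1898.68
L = 1804.48 / 1898.68 × 100 = 95.0387
Paasche component (current-period weights):
ΣP(Feb 2022)Q(Feb 2022) = 21.24×36 + 4.09×128 + 3.37×272 = 764.64 + 523.52 + 916.64 = 2204.8
ΣP(Feb 2022)Q(Jan 2022) = 21.24×37 + 4.09×165 + 3.37×260 = 785.88 + 674.85 + 876.2 = 2336.93
P = 2204.8 / 2336.93 × 100 = 94.3460
Fisher = √(L × P) = √(95.0387 × 94.3460) = 94.6917

94.69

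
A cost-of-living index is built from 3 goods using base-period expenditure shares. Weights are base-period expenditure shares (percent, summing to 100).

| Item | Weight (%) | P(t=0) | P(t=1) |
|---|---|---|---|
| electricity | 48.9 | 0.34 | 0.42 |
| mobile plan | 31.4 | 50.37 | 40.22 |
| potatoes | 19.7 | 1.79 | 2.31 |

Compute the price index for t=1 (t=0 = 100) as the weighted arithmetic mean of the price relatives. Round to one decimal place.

110.9

electricity: 48.9 × (0.42/0.34) = 48.9 × 1.235294 = 60.4059
mobile plan: 31.4 × (40.22/50.37) = 31.4 × 0.798491 = 25.0726
potatoes: 19.7 × (2.31/1.79) = 19.7 × 1.290503 = 25.4229
Index = Σ wᵢ·(p₁ᵢ/p₀ᵢ) = 60.4059 + 25.0726 + 25.4229 = 110.9014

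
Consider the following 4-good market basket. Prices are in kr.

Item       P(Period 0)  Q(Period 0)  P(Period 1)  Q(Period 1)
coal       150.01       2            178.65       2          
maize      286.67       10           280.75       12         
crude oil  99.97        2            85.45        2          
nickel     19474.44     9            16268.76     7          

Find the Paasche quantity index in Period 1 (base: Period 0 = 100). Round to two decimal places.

78.65

Paasche quantity index uses current-period prices as weights.
ΣP(Period 1)·Q(Period 1) = 178.65×2 + 280.75×12 + 85.45×2 + 16268.76×7 = 357.3 + 3369 + 170.9 + 113881.32 = 117778.52
ΣP(Period 1)·Q(Period 0) = 178.65×2 + 280.75×10 + 85.45×2 + 16268.76×9 = 357.3 + 2807.5 + 170.9 + 146418.84 = 149754.54
Index = 117778.52 / 149754.54 × 100 = 78.6477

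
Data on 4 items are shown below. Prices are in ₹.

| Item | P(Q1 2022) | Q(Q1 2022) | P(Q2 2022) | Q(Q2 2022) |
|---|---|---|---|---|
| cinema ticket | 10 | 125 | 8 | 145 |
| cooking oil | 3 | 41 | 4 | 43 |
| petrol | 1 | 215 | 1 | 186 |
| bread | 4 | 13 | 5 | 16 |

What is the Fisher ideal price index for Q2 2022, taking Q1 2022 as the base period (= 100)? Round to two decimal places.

87.71

Laspeyres component (base-period weights):
ΣP(Q2 2022)Q(Q1 2022) = 8×125 + 4×41 + 1×215 + 5×13 = 1000 + 164 + 215 + 65 = 1444
ΣP(Q1 2022)Q(Q1 2022) = 10×125 + 3×41 + 1×215 + 4×13 = 1250 + 123 + 215 + 52 = 1640
L = 1444 / 1640 × 100 = 88.0488
Paasche component (current-period weights):
ΣP(Q2 2022)Q(Q2 2022) = 8×145 + 4×43 + 1×186 + 5×16 = 1160 + 172 + 186 + 80 = 1598
ΣP(Q1 2022)Q(Q2 2022) = 10×145 + 3×43 + 1×186 + 4×16 = 1450 + 129 + 186 + 64 = 1829
P = 1598 / 1829 × 100 = 87.3701
Fisher = √(L × P) = √(88.0488 × 87.3701) = 87.7088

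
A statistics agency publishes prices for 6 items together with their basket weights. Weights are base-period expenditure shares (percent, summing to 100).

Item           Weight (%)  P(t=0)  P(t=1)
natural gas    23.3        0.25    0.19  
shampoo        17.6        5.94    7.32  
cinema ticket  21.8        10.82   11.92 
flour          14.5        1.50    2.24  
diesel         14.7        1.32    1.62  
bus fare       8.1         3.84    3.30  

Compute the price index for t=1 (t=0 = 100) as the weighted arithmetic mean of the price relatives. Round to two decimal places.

110.07

natural gas: 23.3 × (0.19/0.25) = 23.3 × 0.760000 = 17.7080
shampoo: 17.6 × (7.32/5.94) = 17.6 × 1.232323 = 21.6889
cinema ticket: 21.8 × (11.92/10.82) = 21.8 × 1.101664 = 24.0163
flour: 14.5 × (2.24/1.50) = 14.5 × 1.493333 = 21.6533
diesel: 14.7 × (1.62/1.32) = 14.7 × 1.227273 = 18.0409
bus fare: 8.1 × (3.30/3.84) = 8.1 × 0.859375 = 6.9609
Index = Σ wᵢ·(p₁ᵢ/p₀ᵢ) = 17.7080 + 21.6889 + 24.0163 + 21.6533 + 18.0409 + 6.9609 = 110.0683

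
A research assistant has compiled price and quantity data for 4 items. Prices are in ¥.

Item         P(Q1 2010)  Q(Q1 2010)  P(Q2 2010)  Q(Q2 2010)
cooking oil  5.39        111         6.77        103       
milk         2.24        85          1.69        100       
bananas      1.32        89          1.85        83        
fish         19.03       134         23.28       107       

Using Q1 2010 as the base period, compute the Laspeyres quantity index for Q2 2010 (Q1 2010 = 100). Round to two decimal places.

84.63

Laspeyres quantity index uses base-period prices as weights.
ΣP(Q1 2010)·Q(Q2 2010) = 5.39×103 + 2.24×100 + 1.32×83 + 19.03×107 = 555.17 + 224 + 109.56 + 2036.21 = 2924.94
ΣP(Q1 2010)·Q(Q1 2010) = 5.39×111 + 2.24×85 + 1.32×89 + 19.03×134 = 598.29 + 190.4 + 117.48 + 2550.02 = 3456.19
Index = 2924.94 / 3456.19 × 100 = 84.6290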